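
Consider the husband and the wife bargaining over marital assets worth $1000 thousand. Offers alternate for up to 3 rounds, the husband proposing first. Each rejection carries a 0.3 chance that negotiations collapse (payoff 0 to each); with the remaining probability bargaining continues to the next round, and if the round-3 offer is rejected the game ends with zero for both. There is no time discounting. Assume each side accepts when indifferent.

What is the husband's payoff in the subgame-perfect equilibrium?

Round 3 (the husband proposes): rejection yields 0 for the wife; the husband offers 0 and keeps 1000.
Round 2 (the wife proposes): rejecting gives the husband an expected 0.7 × 1000 = 700. The wife offers 700 and keeps 1000 − 700 = 300.
Round 1 (the husband proposes): rejecting gives the wife an expected 0.7 × 300 = 210; the husband offers that and keeps 790.

790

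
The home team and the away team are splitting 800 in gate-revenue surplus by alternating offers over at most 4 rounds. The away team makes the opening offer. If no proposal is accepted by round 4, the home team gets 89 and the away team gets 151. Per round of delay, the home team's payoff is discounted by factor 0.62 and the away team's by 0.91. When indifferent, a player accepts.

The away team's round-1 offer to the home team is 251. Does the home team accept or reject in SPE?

Work out the home team's continuation value if the offer is rejected.
Round 4 (the home team proposes): the away team gets 151 if talks fail, so the home team offers 151 and keeps 649.
Round 3 (the away team proposes): the home team can get 649 next round, worth 0.62 × 649 = 402.38 now; the away team offers that and keeps 397.62.
Round 2 (the home team proposes): the away team can get 397.62 next round, worth 0.91 × 397.62 = 361.8342 now, so the home team offers 361.8342, keeping 438.1658.
So by rejecting in round 1, the home team gets 438.1658 next round, worth 0.62 × 438.1658 = 271.662796 now.
Offer 251 < 271.662796, so the home team rejects.

Reject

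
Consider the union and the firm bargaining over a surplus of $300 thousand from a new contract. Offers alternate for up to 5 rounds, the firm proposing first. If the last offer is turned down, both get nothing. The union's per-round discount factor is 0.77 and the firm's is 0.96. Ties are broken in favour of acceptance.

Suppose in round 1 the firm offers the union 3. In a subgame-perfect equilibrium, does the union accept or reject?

Round 5 (the firm proposes): rejection yields 0 for the union; the firm offers 0 and keeps 300.
Round 4 (the union proposes): the firm can get 300 next round, worth 0.96 × 300 = 288 now; the union offers that and keeps 12.
Round 3 (the firm proposes): the union can get 12 next round, worth 0.77 × 12 = 9.24 now, so the firm offers 9.24, keeping 290.76.
Round 2 (the union proposes): the firm can get 290.76 next round, worth 0.96 × 290.76 = 279.1296 now, so the union offers 279.1296, keeping 20.8704.
So by rejecting in round 1, the union gets 20.8704 next round, worth 0.77 × 20.8704 = 16.070208 now.
Offer 3 < 16.070208, so the union rejects.

Reject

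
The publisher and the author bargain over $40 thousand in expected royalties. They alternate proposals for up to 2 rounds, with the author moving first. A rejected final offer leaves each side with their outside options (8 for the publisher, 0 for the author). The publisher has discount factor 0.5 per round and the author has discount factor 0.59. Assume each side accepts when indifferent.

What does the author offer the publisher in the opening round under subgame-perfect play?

20

Round 2 (the publisher proposes): rejection yields 0 for the author; the publisher offers 0 and keeps 40.
Round 1 (the author proposes): the publisher can get 40 next round, worth 0.5 × 40 = 20 now, so the author offers 20, keeping 20.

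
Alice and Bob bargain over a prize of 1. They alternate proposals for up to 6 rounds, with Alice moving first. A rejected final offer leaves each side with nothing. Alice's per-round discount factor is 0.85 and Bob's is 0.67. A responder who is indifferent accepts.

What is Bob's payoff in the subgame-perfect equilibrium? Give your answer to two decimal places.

0.38

Round 6 (Bob proposes): Alice will accept anything ≥ 0, so Bob offers 0 and keeps 1.
Round 5 (Alice proposes): Bob can get 1 next round, worth 0.67 × 1 = 0.67 now, so Alice offers 0.67, keeping 0.33.
Round 4 (Bob proposes): Alice can get 0.33 next round, worth 0.85 × 0.33 = 0.2805 now; Bob offers that and keeps 0.7195.
Round 3 (Alice proposes): Bob can get 0.7195 next round, worth 0.67 × 0.7195 = 0.482065 now. Alice offers 0.482065 and keeps 1 − 0.482065 = 0.517935.
Round 2 (Bob proposes): Alice can get 0.517935 next round, worth 0.85 × 0.517935 = 0.44024475 now, so Bob offers 0.44024475, keeping 0.55975525.
Round 1 (Alice proposes): Bob can get 0.55975525 next round, worth 0.67 × 0.55975525 = 0.3750360175 now, so Alice offers 0.3750360175, keeping 0.6249639825.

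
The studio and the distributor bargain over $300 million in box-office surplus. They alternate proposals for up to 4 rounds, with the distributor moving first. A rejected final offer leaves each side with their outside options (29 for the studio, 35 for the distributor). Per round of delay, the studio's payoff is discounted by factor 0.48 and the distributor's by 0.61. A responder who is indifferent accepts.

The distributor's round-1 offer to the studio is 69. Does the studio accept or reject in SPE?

Round 4 (the studio proposes): the distributor gets 35 if talks fail, so the studio offers 35 and keeps 265.
Round 3 (the distributor proposes): the studio can get 265 next round, worth 0.48 × 265 = 127.2 now; the distributor offers that and keeps 172.8.
Round 2 (the studio proposes): the distributor can get 172.8 next round, worth 0.61 × 172.8 = 105.408 now, so the studio offers 105.408, keeping 194.592.
So by rejecting in round 1, the studio gets 194.592 next round, worth 0.48 × 194.592 = 93.40416 now.
Offer 69 < 93.40416, so the studio rejects.

Reject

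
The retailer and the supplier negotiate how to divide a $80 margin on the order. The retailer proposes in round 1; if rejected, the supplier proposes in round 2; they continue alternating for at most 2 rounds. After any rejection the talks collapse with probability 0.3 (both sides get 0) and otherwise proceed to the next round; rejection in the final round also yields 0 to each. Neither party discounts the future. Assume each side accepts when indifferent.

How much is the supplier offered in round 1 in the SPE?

Round 2 (the supplier proposes): rejection yields 0 for the retailer; the supplier offers 0 and keeps 80.
Round 1 (the retailer proposes): rejecting gives the supplier an expected 0.7 × 80 = 56. The retailer offers 56 and keeps 80 − 56 = 24.

56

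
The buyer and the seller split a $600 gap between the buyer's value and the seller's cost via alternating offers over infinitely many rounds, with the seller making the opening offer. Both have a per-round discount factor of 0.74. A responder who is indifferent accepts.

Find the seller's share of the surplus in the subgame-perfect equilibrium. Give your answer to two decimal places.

When the seller proposes, the buyer accepts any offer worth at least 0.74 times what the buyer would get by proposing next round; and vice versa.
This gives x = 600 − 0.74y and y = 600 − 0.74x, where x and y are each side's share when it proposes.
Hence (1 − 0.74·0.74)x = 600(1 − 0.74), i.e. 0.4524·x = 156.
x ≈ 344.8276; the buyer's share is 600 − x ≈ 255.1724.

344.83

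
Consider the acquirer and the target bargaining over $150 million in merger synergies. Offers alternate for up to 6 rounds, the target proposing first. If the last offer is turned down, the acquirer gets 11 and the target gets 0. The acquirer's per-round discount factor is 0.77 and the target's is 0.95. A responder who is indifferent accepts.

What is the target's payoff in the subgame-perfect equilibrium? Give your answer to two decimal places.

78.20

Round 6 (the acquirer proposes): the target will accept anything ≥ 0, so the acquirer offers 0 and keeps 150.
Round 5 (the target proposes): the acquirer can get 150 next round, worth 0.77 × 150 = 115.5 now; the target offers that and keeps 34.5.
Round 4 (the acquirer proposes): the target can get 34.5 next round, worth 0.95 × 34.5 = 32.775 now, so the acquirer offers 32.775, keeping 117.225.
Round 3 (the target proposes): the acquirer can get 117.225 next round, worth 0.77 × 117.225 = 90.26325 now, so the target offers 90.26325, keeping 59.73675.
Round 2 (the acquirer proposes): the target can get 59.73675 next round, worth 0.95 × 59.73675 = 56.7499125 now; the acquirer offers that and keeps 93.2500875.
Round 1 (the target proposes): the acquirer can get 93.2500875 next round, worth 0.77 × 93.2500875 = 71.802567375 now. The target offers 71.802567375 and keeps 150 − 71.802567375 = 78.197432625.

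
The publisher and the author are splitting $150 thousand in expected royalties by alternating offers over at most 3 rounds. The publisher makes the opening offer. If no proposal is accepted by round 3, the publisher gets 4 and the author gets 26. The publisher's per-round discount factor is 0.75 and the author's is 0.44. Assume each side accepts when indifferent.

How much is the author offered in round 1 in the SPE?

Round 3 (the publisher proposes): the author gets 26 if talks fail, so the publisher offers 26 and keeps 124.
Round 2 (the author proposes): the publisher can get 124 next round, worth 0.75 × 124 = 93 now; the author offers that and keeps 57.
Round 1 (the publisher proposes): the author can get 57 next round, worth 0.44 × 57 = 25.08 now; the publisher offers that and keeps 124.92.

25.08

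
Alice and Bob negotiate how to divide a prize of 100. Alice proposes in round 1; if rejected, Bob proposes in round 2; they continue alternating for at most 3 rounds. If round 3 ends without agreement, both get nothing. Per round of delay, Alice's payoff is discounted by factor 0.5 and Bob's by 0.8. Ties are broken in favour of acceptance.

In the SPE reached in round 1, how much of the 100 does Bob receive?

Round 3 (Alice proposes): Bob will accept anything ≥ 0, so Alice offers 0 and keeps 100.
Round 2 (Bob proposes): Alice can get 100 next round, worth 0.5 × 100 = 50 now, so Bob offers 50, keeping 50.
Round 1 (Alice proposes): Bob can get 50 next round, worth 0.8 × 50 = 40 now; Alice offers that and keeps 60.

40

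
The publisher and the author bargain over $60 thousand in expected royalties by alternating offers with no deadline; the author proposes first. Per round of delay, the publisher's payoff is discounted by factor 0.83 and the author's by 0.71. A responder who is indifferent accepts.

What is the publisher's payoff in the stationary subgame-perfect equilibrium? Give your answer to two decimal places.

35.16

Let x be the author's share when the author proposes and y be the publisher's share when the publisher proposes.
The publisher accepts iff offered ≥ 0.83·y, so x = 60 − 0.83y. Symmetrically y = 60 − 0.71x.
Substituting: x = 60 − 0.83(60 − 0.71x), giving x(1 − 0.71·0.83) = 60(1 − 0.83).
So x = 60 × 0.17 / 0.4107 ≈ 24.8356, and the publisher receives 60 − x ≈ 35.1644.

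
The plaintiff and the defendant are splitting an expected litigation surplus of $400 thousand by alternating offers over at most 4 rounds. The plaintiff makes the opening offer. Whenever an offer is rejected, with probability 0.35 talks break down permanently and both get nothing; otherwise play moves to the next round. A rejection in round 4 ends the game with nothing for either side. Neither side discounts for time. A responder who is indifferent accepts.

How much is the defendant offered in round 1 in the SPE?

Round 4 (the defendant proposes): rejection yields 0 for the plaintiff; the defendant offers 0 and keeps 400.
Round 3 (the plaintiff proposes): rejecting gives the defendant an expected 0.65 × 400 = 260. The plaintiff offers 260 and keeps 400 − 260 = 140.
Round 2 (the defendant proposes): rejecting gives the plaintiff an expected 0.65 × 140 = 91; the defendant offers that and keeps 309.
Round 1 (the plaintiff proposes): rejecting gives the defendant an expected 0.65 × 309 = 200.85, so the plaintiff offers 200.85, keeping 199.15.

200.85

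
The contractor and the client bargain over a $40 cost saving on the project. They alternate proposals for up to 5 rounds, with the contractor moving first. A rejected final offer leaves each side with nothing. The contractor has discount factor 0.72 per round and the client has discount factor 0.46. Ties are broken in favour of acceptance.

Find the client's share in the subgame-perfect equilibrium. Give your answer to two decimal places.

6.86

Solve by backward induction from round 5.
Round 5 (the contractor proposes): the client will accept anything ≥ 0, so the contractor offers 0 and keeps 40.
Round 4 (the client proposes): the contractor can get 40 next round, worth 0.72 × 40 = 28.8 now, so the client offers 28.8, keeping 11.2.
Round 3 (the contractor proposes): the client can get 11.2 next round, worth 0.46 × 11.2 = 5.152 now. The contractor offers 5.152 and keeps 40 − 5.152 = 34.848.
Round 2 (the client proposes): the contractor can get 34.848 next round, worth 0.72 × 34.848 = 25.09056 now; the client offers that and keeps 14.90944.
Round 1 (the contractor proposes): the client can get 14.90944 next round, worth 0.46 × 14.90944 = 6.8583424 now; the contractor offers that and keeps 33.1416576.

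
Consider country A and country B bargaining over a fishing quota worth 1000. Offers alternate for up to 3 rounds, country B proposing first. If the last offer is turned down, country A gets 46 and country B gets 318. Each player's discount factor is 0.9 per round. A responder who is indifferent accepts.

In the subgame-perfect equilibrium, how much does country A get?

Work backward from the last round.
Round 3 (country B proposes): country A gets 46 if talks fail, so country B offers 46 and keeps 954.
Round 2 (country A proposes): country B can get 954 next round, worth 0.9 × 954 = 858.6 now. Country A offers 858.6 and keeps 1000 − 858.6 = 141.4.
Round 1 (country B proposes): country A can get 141.4 next round, worth 0.9 × 141.4 = 127.26 now, so country B offers 127.26, keeping 872.74.

127.26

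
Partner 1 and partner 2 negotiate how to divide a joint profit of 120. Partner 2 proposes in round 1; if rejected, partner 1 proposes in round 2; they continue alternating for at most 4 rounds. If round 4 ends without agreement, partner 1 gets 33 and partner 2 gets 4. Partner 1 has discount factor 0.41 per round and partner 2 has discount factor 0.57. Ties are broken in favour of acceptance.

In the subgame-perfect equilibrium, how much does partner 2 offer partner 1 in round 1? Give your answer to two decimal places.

Work backward from the last round.
Round 4 (partner 1 proposes): partner 2 gets 4 if talks fail, so partner 1 offers 4 and keeps 116.
Round 3 (partner 2 proposes): partner 1 can get 116 next round, worth 0.41 × 116 = 47.56 now; partner 2 offers that and keeps 72.44.
Round 2 (partner 1 proposes): partner 2 can get 72.44 next round, worth 0.57 × 72.44 = 41.2908 now; partner 1 offers that and keeps 78.7092.
Round 1 (partner 2 proposes): partner 1 can get 78.7092 next round, worth 0.41 × 78.7092 = 32.270772 now; partner 2 offers that and keeps 87.729228.

32.27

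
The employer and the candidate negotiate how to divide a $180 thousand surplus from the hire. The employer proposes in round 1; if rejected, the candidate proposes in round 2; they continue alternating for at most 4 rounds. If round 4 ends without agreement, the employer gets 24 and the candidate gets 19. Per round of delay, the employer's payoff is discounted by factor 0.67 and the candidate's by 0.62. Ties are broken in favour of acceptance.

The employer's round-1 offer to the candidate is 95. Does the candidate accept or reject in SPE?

Round 4 (the candidate proposes): the employer gets 24 if talks fail, so the candidate offers 24 and keeps 156.
Round 3 (the employer proposes): the candidate can get 156 next round, worth 0.62 × 156 = 96.72 now, so the employer offers 96.72, keeping 83.28.
Round 2 (the candidate proposes): the employer can get 83.28 next round, worth 0.67 × 83.28 = 55.7976 now. The candidate offers 55.7976 and keeps 180 − 55.7976 = 124.2024.
So by rejecting in round 1, the candidate gets 124.2024 next round, worth 0.62 × 124.2024 = 77.005488 now.
Offer 95 ≥ 77.005488, so the candidate accepts.

Accept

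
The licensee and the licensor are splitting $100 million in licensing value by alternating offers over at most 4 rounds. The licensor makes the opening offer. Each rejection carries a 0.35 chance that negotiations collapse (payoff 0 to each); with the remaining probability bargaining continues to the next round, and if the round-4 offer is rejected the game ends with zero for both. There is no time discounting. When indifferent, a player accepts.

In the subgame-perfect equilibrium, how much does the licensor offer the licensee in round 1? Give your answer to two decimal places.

By backward induction:
Round 4 (the licensee proposes): the licensor will accept anything ≥ 0, so the licensee offers 0 and keeps 100.
Round 3 (the licensor proposes): rejecting gives the licensee an expected 0.65 × 100 = 65; the licensor offers that and keeps 35.
Round 2 (the licensee proposes): rejecting gives the licensor an expected 0.65 × 35 = 22.75; the licensee offers that and keeps 77.25.
Round 1 (the licensor proposes): rejecting gives the licensee an expected 0.65 × 77.25 = 50.2125. The licensor offers 50.2125 and keeps 100 − 50.2125 = 49.7875.

50.21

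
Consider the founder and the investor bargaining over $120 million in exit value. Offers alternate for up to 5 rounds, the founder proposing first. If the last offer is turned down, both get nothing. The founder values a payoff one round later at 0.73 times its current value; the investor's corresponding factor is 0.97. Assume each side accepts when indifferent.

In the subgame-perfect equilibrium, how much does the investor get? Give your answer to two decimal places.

Round 5 (the founder proposes): rejection yields 0 for the investor; the founder offers 0 and keeps 120.
Round 4 (the investor proposes): the founder can get 120 next round, worth 0.73 × 120 = 87.6 now; the investor offers that and keeps 32.4.
Round 3 (the founder proposes): the investor can get 32.4 next round, worth 0.97 × 32.4 = 31.428 now; the founder offers that and keeps 88.572.
Round 2 (the investor proposes): the founder can get 88.572 next round, worth 0.73 × 88.572 = 64.65756 now; the investor offers that and keeps 55.34244.
Round 1 (the founder proposes): the investor can get 55.34244 next round, worth 0.97 × 55.34244 = 53.6821668 now. The founder offers 53.6821668 and keeps 120 − 53.6821668 = 66.3178332.

53.68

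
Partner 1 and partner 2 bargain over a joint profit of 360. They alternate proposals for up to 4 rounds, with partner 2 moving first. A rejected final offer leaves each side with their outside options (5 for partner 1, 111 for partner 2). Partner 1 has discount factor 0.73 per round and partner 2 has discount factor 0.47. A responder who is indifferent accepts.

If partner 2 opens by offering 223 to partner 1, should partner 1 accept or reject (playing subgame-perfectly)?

Accept

Round 4 (partner 1 proposes): partner 2 gets 111 if talks fail, so partner 1 offers 111 and keeps 249.
Round 3 (partner 2 proposes): partner 1 can get 249 next round, worth 0.73 × 249 = 181.77 now; partner 2 offers that and keeps 178.23.
Round 2 (partner 1 proposes): partner 2 can get 178.23 next round, worth 0.47 × 178.23 = 83.7681 now; partner 1 offers that and keeps 276.2319.
So by rejecting in round 1, partner 1 gets 276.2319 next round, worth 0.73 × 276.2319 = 201.649287 now.
Offer 223 ≥ 201.649287, so partner 1 accepts.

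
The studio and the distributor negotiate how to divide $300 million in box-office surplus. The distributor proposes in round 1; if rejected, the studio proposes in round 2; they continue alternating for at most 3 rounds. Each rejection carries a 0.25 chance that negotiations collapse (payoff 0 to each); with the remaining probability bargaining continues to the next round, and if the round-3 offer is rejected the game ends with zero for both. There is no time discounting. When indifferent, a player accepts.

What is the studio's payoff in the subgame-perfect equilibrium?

56.25

Round 3 (the distributor proposes): the studio will accept anything ≥ 0, so the distributor offers 0 and keeps 300.
Round 2 (the studio proposes): rejecting gives the distributor an expected 0.75 × 300 = 225. The studio offers 225 and keeps 300 − 225 = 75.
Round 1 (the distributor proposes): rejecting gives the studio an expected 0.75 × 75 = 56.25. The distributor offers 56.25 and keeps 300 − 56.25 = 243.75.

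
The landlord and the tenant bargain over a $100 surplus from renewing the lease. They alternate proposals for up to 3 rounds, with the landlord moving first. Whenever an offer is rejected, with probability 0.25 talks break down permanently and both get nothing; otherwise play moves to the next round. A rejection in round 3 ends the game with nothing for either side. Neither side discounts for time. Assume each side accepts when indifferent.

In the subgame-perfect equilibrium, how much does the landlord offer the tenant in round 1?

18.75

Round 3 (the landlord proposes): rejection yields 0 for the tenant; the landlord offers 0 and keeps 100.
Round 2 (the tenant proposes): rejecting gives the landlord an expected 0.75 × 100 = 75, so the tenant offers 75, keeping 25.
Round 1 (the landlord proposes): rejecting gives the tenant an expected 0.75 × 25 = 18.75; the landlord offers that and keeps 81.25.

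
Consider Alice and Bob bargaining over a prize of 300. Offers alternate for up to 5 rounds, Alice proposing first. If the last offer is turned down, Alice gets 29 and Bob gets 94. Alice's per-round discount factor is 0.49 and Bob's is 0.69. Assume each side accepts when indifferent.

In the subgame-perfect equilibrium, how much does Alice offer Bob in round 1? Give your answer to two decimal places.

152.01

Round 5 (Alice proposes): Bob gets 94 if talks fail, so Alice offers 94 and keeps 206.
Round 4 (Bob proposes): Alice can get 206 next round, worth 0.49 × 206 = 100.94 now; Bob offers that and keeps 199.06.
Round 3 (Alice proposes): Bob can get 199.06 next round, worth 0.69 × 199.06 = 137.3514 now, so Alice offers 137.3514, keeping 162.6486.
Round 2 (Bob proposes): Alice can get 162.6486 next round, worth 0.49 × 162.6486 = 79.697814 now, so Bob offers 79.697814, keeping 220.302186.
Round 1 (Alice proposes): Bob can get 220.302186 next round, worth 0.69 × 220.302186 = 152.00850834 now. Alice offers 152.00850834 and keeps 300 − 152.00850834 = 147.99149166.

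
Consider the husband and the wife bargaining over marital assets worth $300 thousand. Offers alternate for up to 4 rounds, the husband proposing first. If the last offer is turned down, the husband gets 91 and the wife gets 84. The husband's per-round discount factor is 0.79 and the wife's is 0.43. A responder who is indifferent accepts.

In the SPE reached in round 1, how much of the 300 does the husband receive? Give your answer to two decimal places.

Round 4 (the wife proposes): the husband gets 91 if talks fail, so the wife offers 91 and keeps 209.
Round 3 (the husband proposes): the wife can get 209 next round, worth 0.43 × 209 = 89.87 now; the husband offers that and keeps 210.13.
Round 2 (the wife proposes): the husband can get 210.13 next round, worth 0.79 × 210.13 = 166.0027 now. The wife offers 166.0027 and keeps 300 − 166.0027 = 133.9973.
Round 1 (the husband proposes): the wife can get 133.9973 next round, worth 0.43 × 133.9973 = 57.618839 now. The husband offers 57.618839 and keeps 300 − 57.618839 = 242.381161.

242.38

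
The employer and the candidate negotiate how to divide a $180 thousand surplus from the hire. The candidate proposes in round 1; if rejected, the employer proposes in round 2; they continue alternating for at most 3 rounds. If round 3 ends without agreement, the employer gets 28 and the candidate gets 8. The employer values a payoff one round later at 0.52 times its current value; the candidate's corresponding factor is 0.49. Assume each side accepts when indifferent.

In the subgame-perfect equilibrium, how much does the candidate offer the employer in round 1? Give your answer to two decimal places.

54.87

Round 3 (the candidate proposes): the employer gets 28 if talks fail, so the candidate offers 28 and keeps 152.
Round 2 (the employer proposes): the candidate can get 152 next round, worth 0.49 × 152 = 74.48 now. The employer offers 74.48 and keeps 180 − 74.48 = 105.52.
Round 1 (the candidate proposes): the employer can get 105.52 next round, worth 0.52 × 105.52 = 54.8704 now, so the candidate offers 54.8704, keeping 125.1296.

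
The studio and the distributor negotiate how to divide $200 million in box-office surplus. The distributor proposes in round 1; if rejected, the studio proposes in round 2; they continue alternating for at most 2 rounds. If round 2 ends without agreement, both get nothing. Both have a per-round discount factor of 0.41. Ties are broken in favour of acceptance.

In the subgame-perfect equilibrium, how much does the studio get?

Solve by backward induction from round 2.
Round 2 (the studio proposes): rejection yields 0 for the distributor; the studio offers 0 and keeps 200.
Round 1 (the distributor proposes): the studio can get 200 next round, worth 0.41 × 200 = 82 now. The distributor offers 82 and keeps 200 − 82 = 118.

82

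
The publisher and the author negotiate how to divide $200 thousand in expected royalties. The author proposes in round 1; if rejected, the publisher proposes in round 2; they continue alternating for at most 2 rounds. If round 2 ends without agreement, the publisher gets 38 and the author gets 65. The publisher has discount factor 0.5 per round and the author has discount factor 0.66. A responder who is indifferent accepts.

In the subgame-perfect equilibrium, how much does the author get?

Round 2 (the publisher proposes): the author gets 65 if talks fail, so the publisher offers 65 and keeps 135.
Round 1 (the author proposes): the publisher can get 135 next round, worth 0.5 × 135 = 67.5 now, so the author offers 67.5, keeping 132.5.

132.5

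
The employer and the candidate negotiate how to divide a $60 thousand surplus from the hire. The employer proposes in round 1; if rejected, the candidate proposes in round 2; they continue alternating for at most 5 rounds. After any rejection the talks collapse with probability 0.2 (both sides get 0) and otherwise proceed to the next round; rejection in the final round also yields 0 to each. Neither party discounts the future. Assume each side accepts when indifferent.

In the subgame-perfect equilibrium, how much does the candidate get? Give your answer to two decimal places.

Round 5 (the employer proposes): the candidate will accept anything ≥ 0, so the employer offers 0 and keeps 60.
Round 4 (the candidate proposes): rejecting gives the employer an expected 0.8 × 60 = 48. The candidate offers 48 and keeps 60 − 48 = 12.
Round 3 (the employer proposes): rejecting gives the candidate an expected 0.8 × 12 = 9.6; the employer offers that and keeps 50.4.
Round 2 (the candidate proposes): rejecting gives the employer an expected 0.8 × 50.4 = 40.32. The candidate offers 40.32 and keeps 60 − 40.32 = 19.68.
Round 1 (the employer proposes): rejecting gives the candidate an expected 0.8 × 19.68 = 15.744. The employer offers 15.744 and keeps 60 − 15.744 = 44.256.

15.74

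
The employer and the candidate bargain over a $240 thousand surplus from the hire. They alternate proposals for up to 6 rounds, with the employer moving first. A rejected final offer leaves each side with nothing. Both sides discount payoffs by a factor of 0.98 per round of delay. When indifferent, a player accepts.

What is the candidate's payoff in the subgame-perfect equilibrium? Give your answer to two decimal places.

226.16

Solve by backward induction from round 6.
Round 6 (the candidate proposes): rejection yields 0 for the employer; the candidate offers 0 and keeps 240.
Round 5 (the employer proposes): the candidate can get 240 next round, worth 0.98 × 240 = 235.2 now, so the employer offers 235.2, keeping 4.8.
Round 4 (the candidate proposes): the employer can get 4.8 next round, worth 0.98 × 4.8 = 4.704 now, so the candidate offers 4.704, keeping 235.296.
Round 3 (the employer proposes): the candidate can get 235.296 next round, worth 0.98 × 235.296 = 230.59008 now, so the employer offers 230.59008, keeping 9.40992.
Round 2 (the candidate proposes): the employer can get 9.40992 next round, worth 0.98 × 9.40992 = 9.2217216 now. The candidate offers 9.2217216 and keeps 240 − 9.2217216 = 230.7782784.
Round 1 (the employer proposes): the candidate can get 230.7782784 next round, worth 0.98 × 230.7782784 = 226.162712832 now, so the employer offers 226.162712832, keeping 13.837287168.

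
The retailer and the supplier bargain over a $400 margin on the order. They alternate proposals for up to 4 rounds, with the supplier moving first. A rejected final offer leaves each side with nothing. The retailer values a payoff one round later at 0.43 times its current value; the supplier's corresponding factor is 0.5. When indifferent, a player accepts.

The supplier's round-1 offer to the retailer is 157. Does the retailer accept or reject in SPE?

Accept

Round 4 (the retailer proposes): the supplier will accept anything ≥ 0, so the retailer offers 0 and keeps 400.
Round 3 (the supplier proposes): the retailer can get 400 next round, worth 0.43 × 400 = 172 now; the supplier offers that and keeps 228.
Round 2 (the retailer proposes): the supplier can get 228 next round, worth 0.5 × 228 = 114 now; the retailer offers that and keeps 286.
So by rejecting in round 1, the retailer gets 286 next round, worth 0.43 × 286 = 122.98 now.
Offer 157 ≥ 122.98, so the retailer accepts.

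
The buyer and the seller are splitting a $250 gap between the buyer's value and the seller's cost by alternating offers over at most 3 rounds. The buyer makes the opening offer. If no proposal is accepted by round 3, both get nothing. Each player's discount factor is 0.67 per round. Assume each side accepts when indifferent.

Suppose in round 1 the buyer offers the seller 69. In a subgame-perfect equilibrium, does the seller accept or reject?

Work out the seller's continuation value if the offer is rejected.
Round 3 (the buyer proposes): rejection yields 0 for the seller; the buyer offers 0 and keeps 250.
Round 2 (the seller proposes): the buyer can get 250 next round, worth 0.67 × 250 = 167.5 now; the seller offers that and keeps 82.5.
So by rejecting in round 1, the seller gets 82.5 next round, worth 0.67 × 82.5 = 55.275 now.
Offer 69 ≥ 55.275, so the seller accepts.

Accept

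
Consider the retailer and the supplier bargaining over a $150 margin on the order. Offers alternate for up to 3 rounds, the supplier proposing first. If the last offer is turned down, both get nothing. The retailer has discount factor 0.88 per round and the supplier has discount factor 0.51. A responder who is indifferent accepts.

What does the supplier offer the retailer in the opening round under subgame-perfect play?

Round 3 (the supplier proposes): the retailer will accept anything ≥ 0, so the supplier offers 0 and keeps 150.
Round 2 (the retailer proposes): the supplier can get 150 next round, worth 0.51 × 150 = 76.5 now; the retailer offers that and keeps 73.5.
Round 1 (the supplier proposes): the retailer can get 73.5 next round, worth 0.88 × 73.5 = 64.68 now; the supplier offers that and keeps 85.32.

64.68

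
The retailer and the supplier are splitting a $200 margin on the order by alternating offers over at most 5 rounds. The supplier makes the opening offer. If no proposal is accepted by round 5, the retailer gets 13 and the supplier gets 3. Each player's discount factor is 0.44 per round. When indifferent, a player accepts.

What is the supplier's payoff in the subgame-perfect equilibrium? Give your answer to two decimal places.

140.69

Solve by backward induction from round 5.
Round 5 (the supplier proposes): the retailer gets 13 if talks fail, so the supplier offers 13 and keeps 187.
Round 4 (the retailer proposes): the supplier can get 187 next round, worth 0.44 × 187 = 82.28 now. The retailer offers 82.28 and keeps 200 − 82.28 = 117.72.
Round 3 (the supplier proposes): the retailer can get 117.72 next round, worth 0.44 × 117.72 = 51.7968 now; the supplier offers that and keeps 148.2032.
Round 2 (the retailer proposes): the supplier can get 148.2032 next round, worth 0.44 × 148.2032 = 65.209408 now; the retailer offers that and keeps 134.790592.
Round 1 (the supplier proposes): the retailer can get 134.790592 next round, worth 0.44 × 134.790592 = 59.30786048 now, so the supplier offers 59.30786048, keeping 140.69213952.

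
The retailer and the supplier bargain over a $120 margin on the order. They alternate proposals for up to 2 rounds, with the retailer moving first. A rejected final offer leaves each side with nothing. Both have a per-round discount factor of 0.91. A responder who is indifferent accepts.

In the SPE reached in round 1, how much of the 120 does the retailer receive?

10.8

Round 2 (the supplier proposes): the retailer will accept anything ≥ 0, so the supplier offers 0 and keeps 120.
Round 1 (the retailer proposes): the supplier can get 120 next round, worth 0.91 × 120 = 109.2 now. The retailer offers 109.2 and keeps 120 − 109.2 = 10.8.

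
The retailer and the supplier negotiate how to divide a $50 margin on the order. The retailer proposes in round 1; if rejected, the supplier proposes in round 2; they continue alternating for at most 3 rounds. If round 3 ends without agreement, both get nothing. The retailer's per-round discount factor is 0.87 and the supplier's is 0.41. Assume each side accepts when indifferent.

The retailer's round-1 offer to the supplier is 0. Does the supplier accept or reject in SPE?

Work out the supplier's continuation value if the offer is rejected.
Round 3 (the retailer proposes): rejection yields 0 for the supplier; the retailer offers 0 and keeps 50.
Round 2 (the supplier proposes): the retailer can get 50 next round, worth 0.87 × 50 = 43.5 now. The supplier offers 43.5 and keeps 50 − 43.5 = 6.5.
So by rejecting in round 1, the supplier gets 6.5 next round, worth 0.41 × 6.5 = 2.665 now.
Offer 0 < 2.665, so the supplier rejects.

Reject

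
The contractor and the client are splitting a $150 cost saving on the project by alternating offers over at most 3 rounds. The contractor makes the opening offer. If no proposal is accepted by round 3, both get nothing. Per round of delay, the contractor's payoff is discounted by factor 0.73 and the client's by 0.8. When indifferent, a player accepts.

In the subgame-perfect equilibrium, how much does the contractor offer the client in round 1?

By backward induction:
Round 3 (the contractor proposes): the client will accept anything ≥ 0, so the contractor offers 0 and keeps 150.
Round 2 (the client proposes): the contractor can get 150 next round, worth 0.73 × 150 = 109.5 now. The client offers 109.5 and keeps 150 − 109.5 = 40.5.
Round 1 (the contractor proposes): the client can get 40.5 next round, worth 0.8 × 40.5 = 32.4 now, so the contractor offers 32.4, keeping 117.6.

32.4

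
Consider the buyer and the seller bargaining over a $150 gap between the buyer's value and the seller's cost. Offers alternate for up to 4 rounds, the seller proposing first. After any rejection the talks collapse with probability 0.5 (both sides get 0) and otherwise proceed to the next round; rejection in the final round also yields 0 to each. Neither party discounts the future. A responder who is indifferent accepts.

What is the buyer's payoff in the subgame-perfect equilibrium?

56.25

Round 4 (the buyer proposes): the seller will accept anything ≥ 0, so the buyer offers 0 and keeps 150.
Round 3 (the seller proposes): rejecting gives the buyer an expected 0.5 × 150 = 75; the seller offers that and keeps 75.
Round 2 (the buyer proposes): rejecting gives the seller an expected 0.5 × 75 = 37.5, so the buyer offers 37.5, keeping 112.5.
Round 1 (the seller proposes): rejecting gives the buyer an expected 0.5 × 112.5 = 56.25. The seller offers 56.25 and keeps 150 − 56.25 = 93.75.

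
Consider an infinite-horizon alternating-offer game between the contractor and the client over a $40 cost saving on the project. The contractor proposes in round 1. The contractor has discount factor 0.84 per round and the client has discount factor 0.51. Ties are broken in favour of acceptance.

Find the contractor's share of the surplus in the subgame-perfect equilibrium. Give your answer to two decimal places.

Let x be the contractor's share when the contractor proposes and y be the client's share when the client proposes.
The client accepts iff offered ≥ 0.51·y, so x = 40 − 0.51y. Symmetrically y = 40 − 0.84x.
Substituting: x = 40 − 0.51(40 − 0.84x), giving x(1 − 0.84·0.51) = 40(1 − 0.51).
So x = 40 × 0.49 / 0.5716 ≈ 34.2897, and the client receives 40 − x ≈ 5.7103.

34.29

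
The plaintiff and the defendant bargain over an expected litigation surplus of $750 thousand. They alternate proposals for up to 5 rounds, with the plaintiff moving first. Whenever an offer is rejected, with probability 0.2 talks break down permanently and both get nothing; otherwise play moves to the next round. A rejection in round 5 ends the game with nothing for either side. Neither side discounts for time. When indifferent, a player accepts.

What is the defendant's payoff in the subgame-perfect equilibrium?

196.8

Round 5 (the plaintiff proposes): the defendant will accept anything ≥ 0, so the plaintiff offers 0 and keeps 750.
Round 4 (the defendant proposes): rejecting gives the plaintiff an expected 0.8 × 750 = 600, so the defendant offers 600, keeping 150.
Round 3 (the plaintiff proposes): rejecting gives the defendant an expected 0.8 × 150 = 120; the plaintiff offers that and keeps 630.
Round 2 (the defendant proposes): rejecting gives the plaintiff an expected 0.8 × 630 = 504, so the defendant offers 504, keeping 246.
Round 1 (the plaintiff proposes): rejecting gives the defendant an expected 0.8 × 246 = 196.8, so the plaintiff offers 196.8, keeping 553.2.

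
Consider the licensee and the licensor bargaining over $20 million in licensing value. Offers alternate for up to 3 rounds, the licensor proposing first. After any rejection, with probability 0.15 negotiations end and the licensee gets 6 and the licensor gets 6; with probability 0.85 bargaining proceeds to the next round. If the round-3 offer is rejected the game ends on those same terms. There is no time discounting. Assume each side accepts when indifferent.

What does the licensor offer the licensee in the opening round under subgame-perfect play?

7.02

Round 3 (the licensor proposes): the licensee gets 6 if talks fail, so the licensor offers 6 and keeps 14.
Round 2 (the licensee proposes): rejecting gives the licensor an expected 0.85 × 14 + 0.15 × 6 = 12.8, so the licensee offers 12.8, keeping 7.2.
Round 1 (the licensor proposes): rejecting gives the licensee an expected 0.85 × 7.2 + 0.15 × 6 = 7.02; the licensor offers that and keeps 12.98.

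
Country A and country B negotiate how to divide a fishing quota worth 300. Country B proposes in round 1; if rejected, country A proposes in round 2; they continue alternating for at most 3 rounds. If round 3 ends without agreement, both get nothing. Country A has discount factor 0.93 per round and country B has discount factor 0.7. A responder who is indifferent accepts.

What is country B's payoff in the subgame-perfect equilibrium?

Round 3 (country B proposes): rejection yields 0 for country A; country B offers 0 and keeps 300.
Round 2 (country A proposes): country B can get 300 next round, worth 0.7 × 300 = 210 now. Country A offers 210 and keeps 300 − 210 = 90.
Round 1 (country B proposes): country A can get 90 next round, worth 0.93 × 90 = 83.7 now, so country B offers 83.7, keeping 216.3.

216.3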